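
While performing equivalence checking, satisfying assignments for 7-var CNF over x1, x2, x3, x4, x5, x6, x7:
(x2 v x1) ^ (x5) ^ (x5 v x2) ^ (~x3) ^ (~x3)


CNF with 5 clauses over 7 vars (128 assignments).
An assignment satisfies CNF iff every clause has >=1 true literal.
Check each row (bits = x1,x2,x3,x4,x5,x6,x7; clause T/F shown):
  row 0 [0000000]: clauses=FFFTT -> 0
  row 1 [0000001]: clauses=FFFTT -> 0
  row 2 [0000010]: clauses=FFFTT -> 0
  row 3 [0000011]: clauses=FFFTT -> 0
  row 4 [0000100]: clauses=FTTTT -> 0
  (every remaining row is evaluated the same way; all 128 results are listed next)
Full result column, 8 rows per line (x1,x2,x3,x4 fixed per line; x5,x6,x7 runs 000..111 left to right):
  rows 0-7 [x1,x2,x3,x4=0000]: 00000000  (ones: 0)
  rows 8-15 [x1,x2,x3,x4=0001]: 00000000  (ones: 0)
  rows 16-23 [x1,x2,x3,x4=0010]: 00000000  (ones: 0)
  rows 24-31 [x1,x2,x3,x4=0011]: 00000000  (ones: 0)
  rows 32-39 [x1,x2,x3,x4=0100]: 00001111  (ones: 4)
  rows 40-47 [x1,x2,x3,x4=0101]: 00001111  (ones: 4)
  rows 48-55 [x1,x2,x3,x4=0110]: 00000000  (ones: 0)
  rows 56-63 [x1,x2,x3,x4=0111]: 00000000  (ones: 0)
  rows 64-71 [x1,x2,x3,x4=1000]: 00001111  (ones: 4)
  rows 72-79 [x1,x2,x3,x4=1001]: 00001111  (ones: 4)
  rows 80-87 [x1,x2,x3,x4=1010]: 00000000  (ones: 0)
  rows 88-95 [x1,x2,x3,x4=1011]: 00000000  (ones: 0)
  rows 96-103 [x1,x2,x3,x4=1100]: 00001111  (ones: 4)
  rows 104-111 [x1,x2,x3,x4=1101]: 00001111  (ones: 4)
  rows 112-119 [x1,x2,x3,x4=1110]: 00000000  (ones: 0)
  rows 120-127 [x1,x2,x3,x4=1111]: 00000000  (ones: 0)
Satisfying assignments = 0+0+0+0+4+4+0+0+4+4+0+0+4+4+0+0 = 24

24


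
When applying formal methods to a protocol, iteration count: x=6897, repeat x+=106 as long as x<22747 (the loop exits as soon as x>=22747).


Step 1: x goes from 6897 toward 22747 by 106; the body runs while x<22747, so iterations = ceil((bound-start)/step)
Step 2: Distance=15850
Step 3: ceil(15850/106)=150

150


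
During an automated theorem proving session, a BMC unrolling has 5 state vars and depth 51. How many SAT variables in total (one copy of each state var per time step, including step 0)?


BMC unrolls to depth k, creating one copy of each state var for steps 0..k.
Step count = 51 + 1 = 52 (steps 0 through 51)
Vars per step = 5
Total = 5 * 52 = 260

260


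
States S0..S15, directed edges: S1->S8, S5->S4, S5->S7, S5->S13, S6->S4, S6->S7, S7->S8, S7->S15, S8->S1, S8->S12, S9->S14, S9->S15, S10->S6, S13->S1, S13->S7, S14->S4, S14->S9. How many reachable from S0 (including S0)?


BFS from S0:
  layer 0: {S0}
Reachable set: {S0}
Count = 1

1


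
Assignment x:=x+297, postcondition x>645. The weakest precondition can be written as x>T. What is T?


Formula: wp(x:=E, P) = P[E/x] (substitute E for x in postcondition)
Step 1: Postcondition: x>645
Step 2: Substitute x+297 for x: x+297>645
Step 3: Solve for x: x > 645-297 = 348

348


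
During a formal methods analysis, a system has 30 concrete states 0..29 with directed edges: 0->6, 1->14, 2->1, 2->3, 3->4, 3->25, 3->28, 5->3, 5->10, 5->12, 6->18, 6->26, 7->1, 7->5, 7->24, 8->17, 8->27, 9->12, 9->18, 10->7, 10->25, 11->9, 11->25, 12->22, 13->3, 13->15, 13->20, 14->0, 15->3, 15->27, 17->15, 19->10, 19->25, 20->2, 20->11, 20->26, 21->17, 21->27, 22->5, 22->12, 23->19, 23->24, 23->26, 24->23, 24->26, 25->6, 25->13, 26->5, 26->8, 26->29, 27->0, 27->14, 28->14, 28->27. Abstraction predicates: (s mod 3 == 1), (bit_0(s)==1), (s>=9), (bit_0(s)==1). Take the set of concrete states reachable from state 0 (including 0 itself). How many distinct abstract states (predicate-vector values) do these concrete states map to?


BFS from 0:
Concrete reachable: {0, 1, 2, 3, 4, 5, 6, 7, 8, 9, 10, 11, 12, 13, 14, 15, 17, 18, 19, 20, 22, 23, 24, 25, 26, 27, 28, 29}
Abstract via predicates (s mod 3 == 1), (bit_0(s)==1), (s>=9), (bit_0(s)==1):
  (0,0,0,0) <- {0, 2, 6, 8}
  (0,0,1,0) <- {12, 14, 18, 20, 24, 26}
  (0,1,0,1) <- {3, 5}
  (0,1,1,1) <- {9, 11, 15, 17, 23, 27, 29}
  (1,0,0,0) <- {4}
  (1,0,1,0) <- {10, 22, 28}
  (1,1,0,1) <- {1, 7}
  (1,1,1,1) <- {13, 19, 25}
Distinct abstract states = 8

8


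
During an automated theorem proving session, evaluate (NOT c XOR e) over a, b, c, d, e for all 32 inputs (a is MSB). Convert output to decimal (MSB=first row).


Formula: (NOT c XOR e) over a, b, c, d, e (32 rows)
Evaluate each row (bits = a,b,c,d,e, MSB first):
  row 0 [00000]: (NOT 0 XOR 0) -> 1
  row 1 [00001]: (NOT 0 XOR 1) -> 0
  row 2 [00010]: (NOT 0 XOR 0) -> 1
  row 3 [00011]: (NOT 0 XOR 1) -> 0
  row 4 [00100]: (NOT 1 XOR 0) -> 0
  row 5 [00101]: (NOT 1 XOR 1) -> 1
  row 6 [00110]: (NOT 1 XOR 0) -> 0
  row 7 [00111]: (NOT 1 XOR 1) -> 1
  row 8 [01000]: (NOT 0 XOR 0) -> 1
  row 9 [01001]: (NOT 0 XOR 1) -> 0
  row 10 [01010]: (NOT 0 XOR 0) -> 1
  row 11 [01011]: (NOT 0 XOR 1) -> 0
  row 12 [01100]: (NOT 1 XOR 0) -> 0
  row 13 [01101]: (NOT 1 XOR 1) -> 1
  row 14 [01110]: (NOT 1 XOR 0) -> 0
  row 15 [01111]: (NOT 1 XOR 1) -> 1
  row 16 [10000]: (NOT 0 XOR 0) -> 1
  row 17 [10001]: (NOT 0 XOR 1) -> 0
  row 18 [10010]: (NOT 0 XOR 0) -> 1
  row 19 [10011]: (NOT 0 XOR 1) -> 0
  row 20 [10100]: (NOT 1 XOR 0) -> 0
  row 21 [10101]: (NOT 1 XOR 1) -> 1
  row 22 [10110]: (NOT 1 XOR 0) -> 0
  row 23 [10111]: (NOT 1 XOR 1) -> 1
  row 24 [11000]: (NOT 0 XOR 0) -> 1
  row 25 [11001]: (NOT 0 XOR 1) -> 0
  row 26 [11010]: (NOT 0 XOR 0) -> 1
  row 27 [11011]: (NOT 0 XOR 1) -> 0
  row 28 [11100]: (NOT 1 XOR 0) -> 0
  row 29 [11101]: (NOT 1 XOR 1) -> 1
  row 30 [11110]: (NOT 1 XOR 0) -> 0
  row 31 [11111]: (NOT 1 XOR 1) -> 1
Full result column, 4 rows per line (a,b,c fixed per line; d,e runs 00..11 left to right):
  rows 0-3 [a,b,c=000]: 1010  = hex A
  rows 4-7 [a,b,c=001]: 0101  = hex 5
  rows 8-11 [a,b,c=010]: 1010  = hex A
  rows 12-15 [a,b,c=011]: 0101  = hex 5
  rows 16-19 [a,b,c=100]: 1010  = hex A
  rows 20-23 [a,b,c=101]: 0101  = hex 5
  rows 24-27 [a,b,c=110]: 1010  = hex A
  rows 28-31 [a,b,c=111]: 0101  = hex 5
Output column (row 0 .. row 31) = 10100101101001011010010110100101
Output column grouped in 4s = 1010 0101 1010 0101 1010 0101 1010 0101 = 0xA5A5A5A5
Convert to decimal digit by digit (value = value*16 + digit):
  A -> 10
  10*16 + 5 = 165
  165*16 + 10 (A) = 2650
  2650*16 + 5 = 42405
  42405*16 + 10 (A) = 678490
  678490*16 + 5 = 10855845
  10855845*16 + 10 (A) = 173693530
  173693530*16 + 5 = 2779096485
Decimal = 2779096485

2779096485


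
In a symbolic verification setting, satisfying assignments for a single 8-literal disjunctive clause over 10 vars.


Step 1: Total=2^10=1024
Step 2: Unsat when all 8 false: 2^2=4
Step 3: Sat=1024-4=1020

1020


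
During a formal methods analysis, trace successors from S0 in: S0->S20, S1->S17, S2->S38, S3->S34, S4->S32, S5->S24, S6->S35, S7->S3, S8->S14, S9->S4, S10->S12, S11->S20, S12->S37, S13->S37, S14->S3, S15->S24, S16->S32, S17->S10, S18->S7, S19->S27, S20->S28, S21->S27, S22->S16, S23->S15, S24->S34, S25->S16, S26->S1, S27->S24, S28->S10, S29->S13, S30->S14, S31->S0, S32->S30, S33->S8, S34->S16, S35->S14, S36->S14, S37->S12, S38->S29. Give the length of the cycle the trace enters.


Trace from S0 until a state repeats:
  S0 -> S20 -> S28 -> S10 -> S12 -> S37 -> S12
S12 first seen at step 4, revisited at step 6.
Cycle length = 6 - 4 = 2

2


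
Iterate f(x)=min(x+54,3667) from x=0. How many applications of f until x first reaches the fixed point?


Step 1: x=0, cap=3667, increment=54
Step 2: x grows by 54 each step until capped at 3667; fixed point is x=3667
Step 3: iterations = ceil(3667/54) = 68

68


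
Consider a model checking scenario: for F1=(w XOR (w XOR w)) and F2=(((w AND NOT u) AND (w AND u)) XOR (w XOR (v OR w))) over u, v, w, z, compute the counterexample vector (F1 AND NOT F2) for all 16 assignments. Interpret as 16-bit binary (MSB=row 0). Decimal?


F1 = (w XOR (w XOR w))
F2 = (((w AND NOT u) AND (w AND u)) XOR (w XOR (v OR w)))
Counterexample to F1=>F2 is where F1=1 and F2=0.
Evaluate each row (bits = u,v,w,z, MSB first):
  row 0 [0000]: F1=0 F2=0 -> F1&~F2 -> 0
  row 1 [0001]: F1=0 F2=0 -> F1&~F2 -> 0
  row 2 [0010]: F1=1 F2=0 -> F1&~F2 -> 1
  row 3 [0011]: F1=1 F2=0 -> F1&~F2 -> 1
  row 4 [0100]: F1=0 F2=1 -> F1&~F2 -> 0
  row 5 [0101]: F1=0 F2=1 -> F1&~F2 -> 0
  row 6 [0110]: F1=1 F2=0 -> F1&~F2 -> 1
  row 7 [0111]: F1=1 F2=0 -> F1&~F2 -> 1
  row 8 [1000]: F1=0 F2=0 -> F1&~F2 -> 0
  row 9 [1001]: F1=0 F2=0 -> F1&~F2 -> 0
  row 10 [1010]: F1=1 F2=0 -> F1&~F2 -> 1
  row 11 [1011]: F1=1 F2=0 -> F1&~F2 -> 1
  row 12 [1100]: F1=0 F2=1 -> F1&~F2 -> 0
  row 13 [1101]: F1=0 F2=1 -> F1&~F2 -> 0
  row 14 [1110]: F1=1 F2=0 -> F1&~F2 -> 1
  row 15 [1111]: F1=1 F2=0 -> F1&~F2 -> 1
Full result column, 4 rows per line (u,v fixed per line; w,z runs 00..11 left to right):
  rows 0-3 [u,v=00]: 0011  = hex 3
  rows 4-7 [u,v=01]: 0011  = hex 3
  rows 8-11 [u,v=10]: 0011  = hex 3
  rows 12-15 [u,v=11]: 0011  = hex 3
Counterexample vector (row 0 .. row 15) = 0011001100110011
Output column grouped in 4s = 0011 0011 0011 0011 = 0x3333
Convert to decimal digit by digit (value = value*16 + digit):
  3 -> 3
  3*16 + 3 = 51
  51*16 + 3 = 819
  819*16 + 3 = 13107
Decimal = 13107

13107


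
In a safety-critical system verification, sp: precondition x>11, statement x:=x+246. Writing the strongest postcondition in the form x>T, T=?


Formula: sp(P, x:=E) = exists old_x. (x = E[old_x/x]) AND P[old_x/x] (old_x is the value of x before the assignment; eliminate old_x by solving x = E[old_x/x] for old_x)
Step 1: Precondition P: x>11, i.e. old_x > 11
Step 2: Assignment gives x = old_x + 246, so old_x = x - 246
Step 3: Substitute into P: x - 246 > 11
Step 4: Simplify: x > 11+246 = 257

257


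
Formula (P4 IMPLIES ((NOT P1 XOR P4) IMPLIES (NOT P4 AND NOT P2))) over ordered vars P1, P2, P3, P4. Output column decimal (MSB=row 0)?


Formula: (P4 IMPLIES ((NOT P1 XOR P4) IMPLIES (NOT P4 AND NOT P2))) over P1, P2, P3, P4 (16 rows)
Evaluate each row (bits = P1,P2,P3,P4, MSB first):
  row 0 [0000]: (0 IMPLIES ((NOT 0 XOR 0) IMPLIES (NOT 0 AND NOT 0))) -> 1
  row 1 [0001]: (1 IMPLIES ((NOT 0 XOR 1) IMPLIES (NOT 1 AND NOT 0))) -> 1
  row 2 [0010]: (0 IMPLIES ((NOT 0 XOR 0) IMPLIES (NOT 0 AND NOT 0))) -> 1
  row 3 [0011]: (1 IMPLIES ((NOT 0 XOR 1) IMPLIES (NOT 1 AND NOT 0))) -> 1
  row 4 [0100]: (0 IMPLIES ((NOT 0 XOR 0) IMPLIES (NOT 0 AND NOT 1))) -> 1
  row 5 [0101]: (1 IMPLIES ((NOT 0 XOR 1) IMPLIES (NOT 1 AND NOT 1))) -> 1
  row 6 [0110]: (0 IMPLIES ((NOT 0 XOR 0) IMPLIES (NOT 0 AND NOT 1))) -> 1
  row 7 [0111]: (1 IMPLIES ((NOT 0 XOR 1) IMPLIES (NOT 1 AND NOT 1))) -> 1
  row 8 [1000]: (0 IMPLIES ((NOT 1 XOR 0) IMPLIES (NOT 0 AND NOT 0))) -> 1
  row 9 [1001]: (1 IMPLIES ((NOT 1 XOR 1) IMPLIES (NOT 1 AND NOT 0))) -> 0
  row 10 [1010]: (0 IMPLIES ((NOT 1 XOR 0) IMPLIES (NOT 0 AND NOT 0))) -> 1
  row 11 [1011]: (1 IMPLIES ((NOT 1 XOR 1) IMPLIES (NOT 1 AND NOT 0))) -> 0
  row 12 [1100]: (0 IMPLIES ((NOT 1 XOR 0) IMPLIES (NOT 0 AND NOT 1))) -> 1
  row 13 [1101]: (1 IMPLIES ((NOT 1 XOR 1) IMPLIES (NOT 1 AND NOT 1))) -> 0
  row 14 [1110]: (0 IMPLIES ((NOT 1 XOR 0) IMPLIES (NOT 0 AND NOT 1))) -> 1
  row 15 [1111]: (1 IMPLIES ((NOT 1 XOR 1) IMPLIES (NOT 1 AND NOT 1))) -> 0
Full result column, 4 rows per line (P1,P2 fixed per line; P3,P4 runs 00..11 left to right):
  rows 0-3 [P1,P2=00]: 1111  = hex F
  rows 4-7 [P1,P2=01]: 1111  = hex F
  rows 8-11 [P1,P2=10]: 1010  = hex A
  rows 12-15 [P1,P2=11]: 1010  = hex A
Output column (row 0 .. row 15) = 1111111110101010
Output column grouped in 4s = 1111 1111 1010 1010 = 0xFFAA
Convert to decimal digit by digit (value = value*16 + digit):
  F -> 15
  15*16 + 15 (F) = 255
  255*16 + 10 (A) = 4090
  4090*16 + 10 (A) = 65450
Decimal = 65450

65450


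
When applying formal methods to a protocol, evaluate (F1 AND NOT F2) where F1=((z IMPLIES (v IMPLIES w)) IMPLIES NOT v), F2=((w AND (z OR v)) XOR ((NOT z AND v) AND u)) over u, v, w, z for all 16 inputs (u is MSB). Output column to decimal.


F1 = ((z IMPLIES (v IMPLIES w)) IMPLIES NOT v)
F2 = ((w AND (z OR v)) XOR ((NOT z AND v) AND u))
Counterexample to F1=>F2 is where F1=1 and F2=0.
Evaluate each row (bits = u,v,w,z, MSB first):
  row 0 [0000]: F1=1 F2=0 -> F1&~F2 -> 1
  row 1 [0001]: F1=1 F2=0 -> F1&~F2 -> 1
  row 2 [0010]: F1=1 F2=0 -> F1&~F2 -> 1
  row 3 [0011]: F1=1 F2=1 -> F1&~F2 -> 0
  row 4 [0100]: F1=0 F2=0 -> F1&~F2 -> 0
  row 5 [0101]: F1=1 F2=0 -> F1&~F2 -> 1
  row 6 [0110]: F1=0 F2=1 -> F1&~F2 -> 0
  row 7 [0111]: F1=0 F2=1 -> F1&~F2 -> 0
  row 8 [1000]: F1=1 F2=0 -> F1&~F2 -> 1
  row 9 [1001]: F1=1 F2=0 -> F1&~F2 -> 1
  row 10 [1010]: F1=1 F2=0 -> F1&~F2 -> 1
  row 11 [1011]: F1=1 F2=1 -> F1&~F2 -> 0
  row 12 [1100]: F1=0 F2=1 -> F1&~F2 -> 0
  row 13 [1101]: F1=1 F2=0 -> F1&~F2 -> 1
  row 14 [1110]: F1=0 F2=0 -> F1&~F2 -> 0
  row 15 [1111]: F1=0 F2=1 -> F1&~F2 -> 0
Full result column, 4 rows per line (u,v fixed per line; w,z runs 00..11 left to right):
  rows 0-3 [u,v=00]: 1110  = hex E
  rows 4-7 [u,v=01]: 0100  = hex 4
  rows 8-11 [u,v=10]: 1110  = hex E
  rows 12-15 [u,v=11]: 0100  = hex 4
Counterexample vector (row 0 .. row 15) = 1110010011100100
Output column grouped in 4s = 1110 0100 1110 0100 = 0xE4E4
Convert to decimal digit by digit (value = value*16 + digit):
  E -> 14
  14*16 + 4 = 228
  228*16 + 14 (E) = 3662
  3662*16 + 4 = 58596
Decimal = 58596

58596


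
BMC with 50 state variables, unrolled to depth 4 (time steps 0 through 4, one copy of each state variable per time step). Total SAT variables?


BMC unrolls to depth k, creating one copy of each state var for steps 0..k.
Step count = 4 + 1 = 5 (steps 0 through 4)
Vars per step = 50
Total = 50 * 5 = 250

250


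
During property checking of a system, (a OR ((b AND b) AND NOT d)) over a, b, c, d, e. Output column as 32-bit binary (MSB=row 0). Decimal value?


Formula: (a OR ((b AND b) AND NOT d)) over a, b, c, d, e (32 rows)
Evaluate each row (bits = a,b,c,d,e, MSB first):
  row 0 [00000]: (0 OR ((0 AND 0) AND NOT 0)) -> 0
  row 1 [00001]: (0 OR ((0 AND 0) AND NOT 0)) -> 0
  row 2 [00010]: (0 OR ((0 AND 0) AND NOT 1)) -> 0
  row 3 [00011]: (0 OR ((0 AND 0) AND NOT 1)) -> 0
  row 4 [00100]: (0 OR ((0 AND 0) AND NOT 0)) -> 0
  row 5 [00101]: (0 OR ((0 AND 0) AND NOT 0)) -> 0
  row 6 [00110]: (0 OR ((0 AND 0) AND NOT 1)) -> 0
  row 7 [00111]: (0 OR ((0 AND 0) AND NOT 1)) -> 0
  row 8 [01000]: (0 OR ((1 AND 1) AND NOT 0)) -> 1
  row 9 [01001]: (0 OR ((1 AND 1) AND NOT 0)) -> 1
  row 10 [01010]: (0 OR ((1 AND 1) AND NOT 1)) -> 0
  row 11 [01011]: (0 OR ((1 AND 1) AND NOT 1)) -> 0
  row 12 [01100]: (0 OR ((1 AND 1) AND NOT 0)) -> 1
  row 13 [01101]: (0 OR ((1 AND 1) AND NOT 0)) -> 1
  row 14 [01110]: (0 OR ((1 AND 1) AND NOT 1)) -> 0
  row 15 [01111]: (0 OR ((1 AND 1) AND NOT 1)) -> 0
  row 16 [10000]: (1 OR ((0 AND 0) AND NOT 0)) -> 1
  row 17 [10001]: (1 OR ((0 AND 0) AND NOT 0)) -> 1
  row 18 [10010]: (1 OR ((0 AND 0) AND NOT 1)) -> 1
  row 19 [10011]: (1 OR ((0 AND 0) AND NOT 1)) -> 1
  row 20 [10100]: (1 OR ((0 AND 0) AND NOT 0)) -> 1
  row 21 [10101]: (1 OR ((0 AND 0) AND NOT 0)) -> 1
  row 22 [10110]: (1 OR ((0 AND 0) AND NOT 1)) -> 1
  row 23 [10111]: (1 OR ((0 AND 0) AND NOT 1)) -> 1
  row 24 [11000]: (1 OR ((1 AND 1) AND NOT 0)) -> 1
  row 25 [11001]: (1 OR ((1 AND 1) AND NOT 0)) -> 1
  row 26 [11010]: (1 OR ((1 AND 1) AND NOT 1)) -> 1
  row 27 [11011]: (1 OR ((1 AND 1) AND NOT 1)) -> 1
  row 28 [11100]: (1 OR ((1 AND 1) AND NOT 0)) -> 1
  row 29 [11101]: (1 OR ((1 AND 1) AND NOT 0)) -> 1
  row 30 [11110]: (1 OR ((1 AND 1) AND NOT 1)) -> 1
  row 31 [11111]: (1 OR ((1 AND 1) AND NOT 1)) -> 1
Full result column, 4 rows per line (a,b,c fixed per line; d,e runs 00..11 left to right):
  rows 0-3 [a,b,c=000]: 0000  = hex 0
  rows 4-7 [a,b,c=001]: 0000  = hex 0
  rows 8-11 [a,b,c=010]: 1100  = hex C
  rows 12-15 [a,b,c=011]: 1100  = hex C
  rows 16-19 [a,b,c=100]: 1111  = hex F
  rows 20-23 [a,b,c=101]: 1111  = hex F
  rows 24-27 [a,b,c=110]: 1111  = hex F
  rows 28-31 [a,b,c=111]: 1111  = hex F
Output column (row 0 .. row 31) = 00000000110011001111111111111111
Output column grouped in 4s = 0000 0000 1100 1100 1111 1111 1111 1111 = 0x00CCFFFF
Convert to decimal digit by digit (value = value*16 + digit):
  0 -> 0
  0*16 + 0 = 0
  0*16 + 12 (C) = 12
  12*16 + 12 (C) = 204
  204*16 + 15 (F) = 3279
  3279*16 + 15 (F) = 52479
  52479*16 + 15 (F) = 839679
  839679*16 + 15 (F) = 13434879
Decimal = 13434879

13434879


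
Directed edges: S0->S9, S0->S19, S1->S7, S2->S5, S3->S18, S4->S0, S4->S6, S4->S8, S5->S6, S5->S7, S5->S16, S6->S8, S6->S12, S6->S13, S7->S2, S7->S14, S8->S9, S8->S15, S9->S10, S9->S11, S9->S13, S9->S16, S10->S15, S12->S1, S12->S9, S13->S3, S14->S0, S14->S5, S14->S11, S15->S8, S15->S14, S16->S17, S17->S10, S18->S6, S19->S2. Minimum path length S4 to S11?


BFS layer-by-layer from S4:
  dist 0: {S4}
  dist 1: {S0, S6, S8}
  dist 2: {S9, S12, S13, S15, S19}
  dist 3: {S1, S2, S3, S10, S11, S14, S16}
  -> S11 reached at distance 3
Shortest path length = 3

3


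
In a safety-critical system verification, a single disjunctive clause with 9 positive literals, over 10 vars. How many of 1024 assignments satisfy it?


Step 1: Total=2^10=1024
Step 2: Unsat when all 9 false: 2^1=2
Step 3: Sat=1024-2=1022

1022


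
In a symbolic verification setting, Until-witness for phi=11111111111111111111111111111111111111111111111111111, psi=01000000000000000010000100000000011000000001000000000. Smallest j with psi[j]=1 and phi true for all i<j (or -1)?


(phi U psi) at 0: need smallest j with psi[j]=1 and phi[i]=1 for all i in [0,j).
Scan from step 0:
  step 0: phi=1, psi=0 -> continue
  step 1: psi=1 and phi held for [0,1) -> witness found
Witness step = 1

1


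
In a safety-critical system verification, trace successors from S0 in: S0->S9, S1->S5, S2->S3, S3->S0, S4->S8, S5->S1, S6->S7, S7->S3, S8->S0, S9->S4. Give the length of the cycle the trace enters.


Trace from S0 until a state repeats:
  S0 -> S9 -> S4 -> S8 -> S0
S0 first seen at step 0, revisited at step 4.
Cycle length = 4 - 0 = 4

4


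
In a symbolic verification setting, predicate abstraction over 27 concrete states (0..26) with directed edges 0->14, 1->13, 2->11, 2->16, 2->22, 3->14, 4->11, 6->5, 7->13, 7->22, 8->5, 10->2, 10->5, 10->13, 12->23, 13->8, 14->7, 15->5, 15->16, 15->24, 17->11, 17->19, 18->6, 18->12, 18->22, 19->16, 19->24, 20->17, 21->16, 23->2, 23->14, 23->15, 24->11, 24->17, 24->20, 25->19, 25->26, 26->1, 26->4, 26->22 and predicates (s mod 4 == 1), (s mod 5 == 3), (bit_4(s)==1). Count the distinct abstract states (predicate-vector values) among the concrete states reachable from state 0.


BFS from 0:
Concrete reachable: {0, 5, 7, 8, 13, 14, 22}
Abstract via predicates (s mod 4 == 1), (s mod 5 == 3), (bit_4(s)==1):
  (0,0,0) <- {0, 7, 14}
  (0,0,1) <- {22}
  (0,1,0) <- {8}
  (1,0,0) <- {5}
  (1,1,0) <- {13}
Distinct abstract states = 5

5


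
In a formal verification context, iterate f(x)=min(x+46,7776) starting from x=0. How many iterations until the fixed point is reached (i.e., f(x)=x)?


Step 1: x=0, cap=7776, increment=46
Step 2: x grows by 46 each step until capped at 7776; fixed point is x=7776
Step 3: iterations = ceil(7776/46) = 170

170


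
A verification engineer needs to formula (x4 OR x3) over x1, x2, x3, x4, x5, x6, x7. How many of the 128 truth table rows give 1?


Formula: (x4 OR x3) over 7 vars (128 rows)
Evaluate each row (x1, x2, x3, x4, x5, x6, x7 as bits, MSB first):
  row 0 [0000000]: (0 OR 0) -> 0
  row 1 [0000001]: (0 OR 0) -> 0
  row 2 [0000010]: (0 OR 0) -> 0
  row 3 [0000011]: (0 OR 0) -> 0
  row 4 [0000100]: (0 OR 0) -> 0
  (every remaining row is evaluated the same way; all 128 results are listed next)
Full result column, 8 rows per line (x1,x2,x3,x4 fixed per line; x5,x6,x7 runs 000..111 left to right):
  rows 0-7 [x1,x2,x3,x4=0000]: 00000000  (ones: 0)
  rows 8-15 [x1,x2,x3,x4=0001]: 11111111  (ones: 8)
  rows 16-23 [x1,x2,x3,x4=0010]: 11111111  (ones: 8)
  rows 24-31 [x1,x2,x3,x4=0011]: 11111111  (ones: 8)
  rows 32-39 [x1,x2,x3,x4=0100]: 00000000  (ones: 0)
  rows 40-47 [x1,x2,x3,x4=0101]: 11111111  (ones: 8)
  rows 48-55 [x1,x2,x3,x4=0110]: 11111111  (ones: 8)
  rows 56-63 [x1,x2,x3,x4=0111]: 11111111  (ones: 8)
  rows 64-71 [x1,x2,x3,x4=1000]: 00000000  (ones: 0)
  rows 72-79 [x1,x2,x3,x4=1001]: 11111111  (ones: 8)
  rows 80-87 [x1,x2,x3,x4=1010]: 11111111  (ones: 8)
  rows 88-95 [x1,x2,x3,x4=1011]: 11111111  (ones: 8)
  rows 96-103 [x1,x2,x3,x4=1100]: 00000000  (ones: 0)
  rows 104-111 [x1,x2,x3,x4=1101]: 11111111  (ones: 8)
  rows 112-119 [x1,x2,x3,x4=1110]: 11111111  (ones: 8)
  rows 120-127 [x1,x2,x3,x4=1111]: 11111111  (ones: 8)
Count of 1-rows = 0+8+8+8+0+8+8+8+0+8+8+8+0+8+8+8 = 96

96


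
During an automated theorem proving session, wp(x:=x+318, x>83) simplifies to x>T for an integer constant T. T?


Formula: wp(x:=E, P) = P[E/x] (substitute E for x in postcondition)
Step 1: Postcondition: x>83
Step 2: Substitute x+318 for x: x+318>83
Step 3: Solve for x: x > 83-318 = -235

-235


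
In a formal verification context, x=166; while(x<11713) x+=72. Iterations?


Step 1: x goes from 166 toward 11713 by 72; the body runs while x<11713, so iterations = ceil((bound-start)/step)
Step 2: Distance=11547
Step 3: ceil(11547/72)=161

161


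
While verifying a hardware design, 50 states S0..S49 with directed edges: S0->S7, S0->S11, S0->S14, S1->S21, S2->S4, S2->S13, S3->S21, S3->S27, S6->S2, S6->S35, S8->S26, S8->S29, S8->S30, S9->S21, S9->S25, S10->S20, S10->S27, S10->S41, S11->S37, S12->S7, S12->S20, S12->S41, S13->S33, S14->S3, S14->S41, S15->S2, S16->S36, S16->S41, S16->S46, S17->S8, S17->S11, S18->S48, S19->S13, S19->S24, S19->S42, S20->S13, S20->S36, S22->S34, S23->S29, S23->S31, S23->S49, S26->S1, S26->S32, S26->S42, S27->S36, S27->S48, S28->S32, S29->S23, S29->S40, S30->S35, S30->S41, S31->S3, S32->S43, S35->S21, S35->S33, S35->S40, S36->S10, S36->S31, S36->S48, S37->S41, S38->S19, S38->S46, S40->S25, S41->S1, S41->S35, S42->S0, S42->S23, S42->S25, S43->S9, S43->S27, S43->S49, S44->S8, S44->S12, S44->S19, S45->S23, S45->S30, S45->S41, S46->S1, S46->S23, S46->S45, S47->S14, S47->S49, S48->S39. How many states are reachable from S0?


BFS from S0:
  layer 0: {S0}
  layer 1: {S7, S11, S14}
  layer 2: {S3, S37, S41}
  layer 3: {S1, S21, S27, S35}
  layer 4: {S33, S36, S40, S48}
  layer 5: {S10, S25, S31, S39}
  layer 6: {S20}
  layer 7: {S13}
Reachable set: {S0, S1, S3, S7, S10, S11, S13, S14, S20, S21, S25, S27, S31, S33, S35, S36, S37, S39, S40, S41, S48}
Count = 21

21


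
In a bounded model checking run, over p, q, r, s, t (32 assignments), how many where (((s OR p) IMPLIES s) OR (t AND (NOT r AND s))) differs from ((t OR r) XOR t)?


F1 = (((s OR p) IMPLIES s) OR (t AND (NOT r AND s)))
F2 = ((t OR r) XOR t)
Evaluate both on each of 32 rows (bits = p,q,r,s,t):
  row 0 [00000]: F1=1 F2=0 (differ) -> 1
  row 1 [00001]: F1=1 F2=0 (differ) -> 1
  row 2 [00010]: F1=1 F2=0 (differ) -> 1
  row 3 [00011]: F1=1 F2=0 (differ) -> 1
  row 4 [00100]: F1=1 F2=1 -> 0
  row 5 [00101]: F1=1 F2=0 (differ) -> 1
  row 6 [00110]: F1=1 F2=1 -> 0
  row 7 [00111]: F1=1 F2=0 (differ) -> 1
  row 8 [01000]: F1=1 F2=0 (differ) -> 1
  row 9 [01001]: F1=1 F2=0 (differ) -> 1
  row 10 [01010]: F1=1 F2=0 (differ) -> 1
  row 11 [01011]: F1=1 F2=0 (differ) -> 1
  row 12 [01100]: F1=1 F2=1 -> 0
  row 13 [01101]: F1=1 F2=0 (differ) -> 1
  row 14 [01110]: F1=1 F2=1 -> 0
  row 15 [01111]: F1=1 F2=0 (differ) -> 1
  row 16 [10000]: F1=0 F2=0 -> 0
  row 17 [10001]: F1=0 F2=0 -> 0
  row 18 [10010]: F1=1 F2=0 (differ) -> 1
  row 19 [10011]: F1=1 F2=0 (differ) -> 1
  row 20 [10100]: F1=0 F2=1 (differ) -> 1
  row 21 [10101]: F1=0 F2=0 -> 0
  row 22 [10110]: F1=1 F2=1 -> 0
  row 23 [10111]: F1=1 F2=0 (differ) -> 1
  row 24 [11000]: F1=0 F2=0 -> 0
  row 25 [11001]: F1=0 F2=0 -> 0
  row 26 [11010]: F1=1 F2=0 (differ) -> 1
  row 27 [11011]: F1=1 F2=0 (differ) -> 1
  row 28 [11100]: F1=0 F2=1 (differ) -> 1
  row 29 [11101]: F1=0 F2=0 -> 0
  row 30 [11110]: F1=1 F2=1 -> 0
  row 31 [11111]: F1=1 F2=0 (differ) -> 1
Full result column, 8 rows per line (p,q fixed per line; r,s,t runs 000..111 left to right):
  rows 0-7 [p,q=00]: 11110101  (ones: 6)
  rows 8-15 [p,q=01]: 11110101  (ones: 6)
  rows 16-23 [p,q=10]: 00111001  (ones: 4)
  rows 24-31 [p,q=11]: 00111001  (ones: 4)
Disagreements = 6+6+4+4 = 20

20


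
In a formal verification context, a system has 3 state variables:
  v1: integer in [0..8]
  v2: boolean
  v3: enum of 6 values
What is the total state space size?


State space = product of domain sizes of all variables.
Domain sizes:
  v1 (integer in [0..8]): 9
  v2 (boolean): 2
  v3 (enum of 6 values): 6
Product = 9 * 2 * 6 = 108

108


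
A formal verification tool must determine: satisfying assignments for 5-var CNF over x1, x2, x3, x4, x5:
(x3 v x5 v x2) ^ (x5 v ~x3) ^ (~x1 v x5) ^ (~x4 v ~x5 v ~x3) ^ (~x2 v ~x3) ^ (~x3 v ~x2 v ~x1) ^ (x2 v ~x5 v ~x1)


CNF with 7 clauses over 5 vars (32 assignments).
An assignment satisfies CNF iff every clause has >=1 true literal.
Check each row (bits = x1,x2,x3,x4,x5; clause T/F shown):
  row 0 [00000]: clauses=FTTTTTT -> 0
  row 1 [00001]: clauses=TTTTTTT -> 1
  row 2 [00010]: clauses=FTTTTTT -> 0
  row 3 [00011]: clauses=TTTTTTT -> 1
  row 4 [00100]: clauses=TFTTTTT -> 0
  row 5 [00101]: clauses=TTTTTTT -> 1
  row 6 [00110]: clauses=TFTTTTT -> 0
  row 7 [00111]: clauses=TTTFTTT -> 0
  row 8 [01000]: clauses=TTTTTTT -> 1
  row 9 [01001]: clauses=TTTTTTT -> 1
  row 10 [01010]: clauses=TTTTTTT -> 1
  row 11 [01011]: clauses=TTTTTTT -> 1
  row 12 [01100]: clauses=TFTTFTT -> 0
  row 13 [01101]: clauses=TTTTFTT -> 0
  row 14 [01110]: clauses=TFTTFTT -> 0
  row 15 [01111]: clauses=TTTFFTT -> 0
  row 16 [10000]: clauses=FTFTTTT -> 0
  row 17 [10001]: clauses=TTTTTTF -> 0
  row 18 [10010]: clauses=FTFTTTT -> 0
  row 19 [10011]: clauses=TTTTTTF -> 0
  row 20 [10100]: clauses=TFFTTTT -> 0
  row 21 [10101]: clauses=TTTTTTF -> 0
  row 22 [10110]: clauses=TFFTTTT -> 0
  row 23 [10111]: clauses=TTTFTTF -> 0
  row 24 [11000]: clauses=TTFTTTT -> 0
  row 25 [11001]: clauses=TTTTTTT -> 1
  row 26 [11010]: clauses=TTFTTTT -> 0
  row 27 [11011]: clauses=TTTTTTT -> 1
  row 28 [11100]: clauses=TFFTFFT -> 0
  row 29 [11101]: clauses=TTTTFFT -> 0
  row 30 [11110]: clauses=TFFTFFT -> 0
  row 31 [11111]: clauses=TTTFFFT -> 0
Full result column, 8 rows per line (x1,x2 fixed per line; x3,x4,x5 runs 000..111 left to right):
  rows 0-7 [x1,x2=00]: 01010100  (ones: 3)
  rows 8-15 [x1,x2=01]: 11110000  (ones: 4)
  rows 16-23 [x1,x2=10]: 00000000  (ones: 0)
  rows 24-31 [x1,x2=11]: 01010000  (ones: 2)
Satisfying assignments = 3+4+0+2 = 9

9


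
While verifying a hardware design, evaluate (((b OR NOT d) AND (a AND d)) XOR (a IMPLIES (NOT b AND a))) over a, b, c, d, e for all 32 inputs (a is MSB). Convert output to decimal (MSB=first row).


Formula: (((b OR NOT d) AND (a AND d)) XOR (a IMPLIES (NOT b AND a))) over a, b, c, d, e (32 rows)
Evaluate each row (bits = a,b,c,d,e, MSB first):
  row 0 [00000]: (((0 OR NOT 0) AND (0 AND 0)) XOR (0 IMPLIES (NOT 0 AND 0))) -> 1
  row 1 [00001]: (((0 OR NOT 0) AND (0 AND 0)) XOR (0 IMPLIES (NOT 0 AND 0))) -> 1
  row 2 [00010]: (((0 OR NOT 1) AND (0 AND 1)) XOR (0 IMPLIES (NOT 0 AND 0))) -> 1
  row 3 [00011]: (((0 OR NOT 1) AND (0 AND 1)) XOR (0 IMPLIES (NOT 0 AND 0))) -> 1
  row 4 [00100]: (((0 OR NOT 0) AND (0 AND 0)) XOR (0 IMPLIES (NOT 0 AND 0))) -> 1
  row 5 [00101]: (((0 OR NOT 0) AND (0 AND 0)) XOR (0 IMPLIES (NOT 0 AND 0))) -> 1
  row 6 [00110]: (((0 OR NOT 1) AND (0 AND 1)) XOR (0 IMPLIES (NOT 0 AND 0))) -> 1
  row 7 [00111]: (((0 OR NOT 1) AND (0 AND 1)) XOR (0 IMPLIES (NOT 0 AND 0))) -> 1
  row 8 [01000]: (((1 OR NOT 0) AND (0 AND 0)) XOR (0 IMPLIES (NOT 1 AND 0))) -> 1
  row 9 [01001]: (((1 OR NOT 0) AND (0 AND 0)) XOR (0 IMPLIES (NOT 1 AND 0))) -> 1
  row 10 [01010]: (((1 OR NOT 1) AND (0 AND 1)) XOR (0 IMPLIES (NOT 1 AND 0))) -> 1
  row 11 [01011]: (((1 OR NOT 1) AND (0 AND 1)) XOR (0 IMPLIES (NOT 1 AND 0))) -> 1
  row 12 [01100]: (((1 OR NOT 0) AND (0 AND 0)) XOR (0 IMPLIES (NOT 1 AND 0))) -> 1
  row 13 [01101]: (((1 OR NOT 0) AND (0 AND 0)) XOR (0 IMPLIES (NOT 1 AND 0))) -> 1
  row 14 [01110]: (((1 OR NOT 1) AND (0 AND 1)) XOR (0 IMPLIES (NOT 1 AND 0))) -> 1
  row 15 [01111]: (((1 OR NOT 1) AND (0 AND 1)) XOR (0 IMPLIES (NOT 1 AND 0))) -> 1
  row 16 [10000]: (((0 OR NOT 0) AND (1 AND 0)) XOR (1 IMPLIES (NOT 0 AND 1))) -> 1
  row 17 [10001]: (((0 OR NOT 0) AND (1 AND 0)) XOR (1 IMPLIES (NOT 0 AND 1))) -> 1
  row 18 [10010]: (((0 OR NOT 1) AND (1 AND 1)) XOR (1 IMPLIES (NOT 0 AND 1))) -> 1
  row 19 [10011]: (((0 OR NOT 1) AND (1 AND 1)) XOR (1 IMPLIES (NOT 0 AND 1))) -> 1
  row 20 [10100]: (((0 OR NOT 0) AND (1 AND 0)) XOR (1 IMPLIES (NOT 0 AND 1))) -> 1
  row 21 [10101]: (((0 OR NOT 0) AND (1 AND 0)) XOR (1 IMPLIES (NOT 0 AND 1))) -> 1
  row 22 [10110]: (((0 OR NOT 1) AND (1 AND 1)) XOR (1 IMPLIES (NOT 0 AND 1))) -> 1
  row 23 [10111]: (((0 OR NOT 1) AND (1 AND 1)) XOR (1 IMPLIES (NOT 0 AND 1))) -> 1
  row 24 [11000]: (((1 OR NOT 0) AND (1 AND 0)) XOR (1 IMPLIES (NOT 1 AND 1))) -> 0
  row 25 [11001]: (((1 OR NOT 0) AND (1 AND 0)) XOR (1 IMPLIES (NOT 1 AND 1))) -> 0
  row 26 [11010]: (((1 OR NOT 1) AND (1 AND 1)) XOR (1 IMPLIES (NOT 1 AND 1))) -> 1
  row 27 [11011]: (((1 OR NOT 1) AND (1 AND 1)) XOR (1 IMPLIES (NOT 1 AND 1))) -> 1
  row 28 [11100]: (((1 OR NOT 0) AND (1 AND 0)) XOR (1 IMPLIES (NOT 1 AND 1))) -> 0
  row 29 [11101]: (((1 OR NOT 0) AND (1 AND 0)) XOR (1 IMPLIES (NOT 1 AND 1))) -> 0
  row 30 [11110]: (((1 OR NOT 1) AND (1 AND 1)) XOR (1 IMPLIES (NOT 1 AND 1))) -> 1
  row 31 [11111]: (((1 OR NOT 1) AND (1 AND 1)) XOR (1 IMPLIES (NOT 1 AND 1))) -> 1
Full result column, 4 rows per line (a,b,c fixed per line; d,e runs 00..11 left to right):
  rows 0-3 [a,b,c=000]: 1111  = hex F
  rows 4-7 [a,b,c=001]: 1111  = hex F
  rows 8-11 [a,b,c=010]: 1111  = hex F
  rows 12-15 [a,b,c=011]: 1111  = hex F
  rows 16-19 [a,b,c=100]: 1111  = hex F
  rows 20-23 [a,b,c=101]: 1111  = hex F
  rows 24-27 [a,b,c=110]: 0011  = hex 3
  rows 28-31 [a,b,c=111]: 0011  = hex 3
Output column (row 0 .. row 31) = 11111111111111111111111100110011
Output column grouped in 4s = 1111 1111 1111 1111 1111 1111 0011 0011 = 0xFFFFFF33
Convert to decimal digit by digit (value = value*16 + digit):
  F -> 15
  15*16 + 15 (F) = 255
  255*16 + 15 (F) = 4095
  4095*16 + 15 (F) = 65535
  65535*16 + 15 (F) = 1048575
  1048575*16 + 15 (F) = 16777215
  16777215*16 + 3 = 268435443
  268435443*16 + 3 = 4294967091
Decimal = 4294967091

4294967091


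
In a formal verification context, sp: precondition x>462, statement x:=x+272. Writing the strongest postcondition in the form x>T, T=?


Formula: sp(P, x:=E) = exists old_x. (x = E[old_x/x]) AND P[old_x/x] (old_x is the value of x before the assignment; eliminate old_x by solving x = E[old_x/x] for old_x)
Step 1: Precondition P: x>462, i.e. old_x > 462
Step 2: Assignment gives x = old_x + 272, so old_x = x - 272
Step 3: Substitute into P: x - 272 > 462
Step 4: Simplify: x > 462+272 = 734

734


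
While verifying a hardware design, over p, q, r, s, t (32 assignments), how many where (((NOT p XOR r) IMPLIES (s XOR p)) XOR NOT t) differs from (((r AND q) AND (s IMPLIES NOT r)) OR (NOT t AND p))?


F1 = (((NOT p XOR r) IMPLIES (s XOR p)) XOR NOT t)
F2 = (((r AND q) AND (s IMPLIES NOT r)) OR (NOT t AND p))
Evaluate both on each of 32 rows (bits = p,q,r,s,t):
  row 0 [00000]: F1=1 F2=0 (differ) -> 1
  row 1 [00001]: F1=0 F2=0 -> 0
  row 2 [00010]: F1=0 F2=0 -> 0
  row 3 [00011]: F1=1 F2=0 (differ) -> 1
  row 4 [00100]: F1=0 F2=0 -> 0
  row 5 [00101]: F1=1 F2=0 (differ) -> 1
  row 6 [00110]: F1=0 F2=0 -> 0
  row 7 [00111]: F1=1 F2=0 (differ) -> 1
  row 8 [01000]: F1=1 F2=0 (differ) -> 1
  row 9 [01001]: F1=0 F2=0 -> 0
  row 10 [01010]: F1=0 F2=0 -> 0
  row 11 [01011]: F1=1 F2=0 (differ) -> 1
  row 12 [01100]: F1=0 F2=1 (differ) -> 1
  row 13 [01101]: F1=1 F2=1 -> 0
  row 14 [01110]: F1=0 F2=0 -> 0
  row 15 [01111]: F1=1 F2=0 (differ) -> 1
  row 16 [10000]: F1=0 F2=1 (differ) -> 1
  row 17 [10001]: F1=1 F2=0 (differ) -> 1
  row 18 [10010]: F1=0 F2=1 (differ) -> 1
  row 19 [10011]: F1=1 F2=0 (differ) -> 1
  row 20 [10100]: F1=0 F2=1 (differ) -> 1
  row 21 [10101]: F1=1 F2=0 (differ) -> 1
  row 22 [10110]: F1=1 F2=1 -> 0
  row 23 [10111]: F1=0 F2=0 -> 0
  row 24 [11000]: F1=0 F2=1 (differ) -> 1
  row 25 [11001]: F1=1 F2=0 (differ) -> 1
  row 26 [11010]: F1=0 F2=1 (differ) -> 1
  row 27 [11011]: F1=1 F2=0 (differ) -> 1
  row 28 [11100]: F1=0 F2=1 (differ) -> 1
  row 29 [11101]: F1=1 F2=1 -> 0
  row 30 [11110]: F1=1 F2=1 -> 0
  row 31 [11111]: F1=0 F2=0 -> 0
Full result column, 8 rows per line (p,q fixed per line; r,s,t runs 000..111 left to right):
  rows 0-7 [p,q=00]: 10010101  (ones: 4)
  rows 8-15 [p,q=01]: 10011001  (ones: 4)
  rows 16-23 [p,q=10]: 11111100  (ones: 6)
  rows 24-31 [p,q=11]: 11111000  (ones: 5)
Disagreements = 4+4+6+5 = 19

19


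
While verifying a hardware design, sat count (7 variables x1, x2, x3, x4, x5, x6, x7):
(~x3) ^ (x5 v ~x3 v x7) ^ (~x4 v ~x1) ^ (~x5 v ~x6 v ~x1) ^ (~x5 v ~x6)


CNF with 5 clauses over 7 vars (128 assignments).
An assignment satisfies CNF iff every clause has >=1 true literal.
Check each row (bits = x1,x2,x3,x4,x5,x6,x7; clause T/F shown):
  row 0 [0000000]: clauses=TTTTT -> 1
  row 1 [0000001]: clauses=TTTTT -> 1
  row 2 [0000010]: clauses=TTTTT -> 1
  row 3 [0000011]: clauses=TTTTT -> 1
  row 4 [0000100]: clauses=TTTTT -> 1
  (every remaining row is evaluated the same way; all 128 results are listed next)
Full result column, 8 rows per line (x1,x2,x3,x4 fixed per line; x5,x6,x7 runs 000..111 left to right):
  rows 0-7 [x1,x2,x3,x4=0000]: 11111100  (ones: 6)
  rows 8-15 [x1,x2,x3,x4=0001]: 11111100  (ones: 6)
  rows 16-23 [x1,x2,x3,x4=0010]: 00000000  (ones: 0)
  rows 24-31 [x1,x2,x3,x4=0011]: 00000000  (ones: 0)
  rows 32-39 [x1,x2,x3,x4=0100]: 11111100  (ones: 6)
  rows 40-47 [x1,x2,x3,x4=0101]: 11111100  (ones: 6)
  rows 48-55 [x1,x2,x3,x4=0110]: 00000000  (ones: 0)
  rows 56-63 [x1,x2,x3,x4=0111]: 00000000  (ones: 0)
  rows 64-71 [x1,x2,x3,x4=1000]: 11111100  (ones: 6)
  rows 72-79 [x1,x2,x3,x4=1001]: 00000000  (ones: 0)
  rows 80-87 [x1,x2,x3,x4=1010]: 00000000  (ones: 0)
  rows 88-95 [x1,x2,x3,x4=1011]: 00000000  (ones: 0)
  rows 96-103 [x1,x2,x3,x4=1100]: 11111100  (ones: 6)
  rows 104-111 [x1,x2,x3,x4=1101]: 00000000  (ones: 0)
  rows 112-119 [x1,x2,x3,x4=1110]: 00000000  (ones: 0)
  rows 120-127 [x1,x2,x3,x4=1111]: 00000000  (ones: 0)
Satisfying assignments = 6+6+0+0+6+6+0+0+6+0+0+0+6+0+0+0 = 36

36


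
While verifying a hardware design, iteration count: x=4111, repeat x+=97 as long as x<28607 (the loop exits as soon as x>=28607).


Step 1: x goes from 4111 toward 28607 by 97; the body runs while x<28607, so iterations = ceil((bound-start)/step)
Step 2: Distance=24496
Step 3: ceil(24496/97)=253

253


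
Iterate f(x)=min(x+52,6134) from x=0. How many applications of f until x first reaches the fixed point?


Step 1: x=0, cap=6134, increment=52
Step 2: x grows by 52 each step until capped at 6134; fixed point is x=6134
Step 3: iterations = ceil(6134/52) = 118

118


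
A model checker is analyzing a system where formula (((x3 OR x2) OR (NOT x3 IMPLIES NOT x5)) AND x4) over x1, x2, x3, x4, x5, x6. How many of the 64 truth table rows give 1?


Formula: (((x3 OR x2) OR (NOT x3 IMPLIES NOT x5)) AND x4) over 6 vars (64 rows)
Evaluate each row (x1, x2, x3, x4, x5, x6 as bits, MSB first):
  row 0 [000000]: (((0 OR 0) OR (NOT 0 IMPLIES NOT 0)) AND 0) -> 0
  row 1 [000001]: (((0 OR 0) OR (NOT 0 IMPLIES NOT 0)) AND 0) -> 0
  row 2 [000010]: (((0 OR 0) OR (NOT 0 IMPLIES NOT 1)) AND 0) -> 0
  row 3 [000011]: (((0 OR 0) OR (NOT 0 IMPLIES NOT 1)) AND 0) -> 0
  row 4 [000100]: (((0 OR 0) OR (NOT 0 IMPLIES NOT 0)) AND 1) -> 1
  (every remaining row is evaluated the same way; all 64 results are listed next)
Full result column, 8 rows per line (x1,x2,x3 fixed per line; x4,x5,x6 runs 000..111 left to right):
  rows 0-7 [x1,x2,x3=000]: 00001100  (ones: 2)
  rows 8-15 [x1,x2,x3=001]: 00001111  (ones: 4)
  rows 16-23 [x1,x2,x3=010]: 00001111  (ones: 4)
  rows 24-31 [x1,x2,x3=011]: 00001111  (ones: 4)
  rows 32-39 [x1,x2,x3=100]: 00001100  (ones: 2)
  rows 40-47 [x1,x2,x3=101]: 00001111  (ones: 4)
  rows 48-55 [x1,x2,x3=110]: 00001111  (ones: 4)
  rows 56-63 [x1,x2,x3=111]: 00001111  (ones: 4)
Count of 1-rows = 2+4+4+4+2+4+4+4 = 28

28


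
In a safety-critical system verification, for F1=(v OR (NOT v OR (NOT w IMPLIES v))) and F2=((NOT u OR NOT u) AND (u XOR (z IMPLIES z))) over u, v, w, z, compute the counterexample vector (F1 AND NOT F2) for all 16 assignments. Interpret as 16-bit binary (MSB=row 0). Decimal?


F1 = (v OR (NOT v OR (NOT w IMPLIES v)))
F2 = ((NOT u OR NOT u) AND (u XOR (z IMPLIES z)))
Counterexample to F1=>F2 is where F1=1 and F2=0.
Evaluate each row (bits = u,v,w,z, MSB first):
  row 0 [0000]: F1=1 F2=1 -> F1&~F2 -> 0
  row 1 [0001]: F1=1 F2=1 -> F1&~F2 -> 0
  row 2 [0010]: F1=1 F2=1 -> F1&~F2 -> 0
  row 3 [0011]: F1=1 F2=1 -> F1&~F2 -> 0
  row 4 [0100]: F1=1 F2=1 -> F1&~F2 -> 0
  row 5 [0101]: F1=1 F2=1 -> F1&~F2 -> 0
  row 6 [0110]: F1=1 F2=1 -> F1&~F2 -> 0
  row 7 [0111]: F1=1 F2=1 -> F1&~F2 -> 0
  row 8 [1000]: F1=1 F2=0 -> F1&~F2 -> 1
  row 9 [1001]: F1=1 F2=0 -> F1&~F2 -> 1
  row 10 [1010]: F1=1 F2=0 -> F1&~F2 -> 1
  row 11 [1011]: F1=1 F2=0 -> F1&~F2 -> 1
  row 12 [1100]: F1=1 F2=0 -> F1&~F2 -> 1
  row 13 [1101]: F1=1 F2=0 -> F1&~F2 -> 1
  row 14 [1110]: F1=1 F2=0 -> F1&~F2 -> 1
  row 15 [1111]: F1=1 F2=0 -> F1&~F2 -> 1
Full result column, 4 rows per line (u,v fixed per line; w,z runs 00..11 left to right):
  rows 0-3 [u,v=00]: 0000  = hex 0
  rows 4-7 [u,v=01]: 0000  = hex 0
  rows 8-11 [u,v=10]: 1111  = hex F
  rows 12-15 [u,v=11]: 1111  = hex F
Counterexample vector (row 0 .. row 15) = 0000000011111111
Output column grouped in 4s = 0000 0000 1111 1111 = 0x00FF
Convert to decimal digit by digit (value = value*16 + digit):
  0 -> 0
  0*16 + 0 = 0
  0*16 + 15 (F) = 15
  15*16 + 15 (F) = 255
Decimal = 255

255


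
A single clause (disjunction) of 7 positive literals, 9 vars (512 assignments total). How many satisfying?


Step 1: Total=2^9=512
Step 2: Unsat when all 7 false: 2^2=4
Step 3: Sat=512-4=508

508


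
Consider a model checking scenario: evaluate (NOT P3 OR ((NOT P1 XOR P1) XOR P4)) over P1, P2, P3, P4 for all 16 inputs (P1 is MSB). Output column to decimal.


Formula: (NOT P3 OR ((NOT P1 XOR P1) XOR P4)) over P1, P2, P3, P4 (16 rows)
Evaluate each row (bits = P1,P2,P3,P4, MSB first):
  row 0 [0000]: (NOT 0 OR ((NOT 0 XOR 0) XOR 0)) -> 1
  row 1 [0001]: (NOT 0 OR ((NOT 0 XOR 0) XOR 1)) -> 1
  row 2 [0010]: (NOT 1 OR ((NOT 0 XOR 0) XOR 0)) -> 1
  row 3 [0011]: (NOT 1 OR ((NOT 0 XOR 0) XOR 1)) -> 0
  row 4 [0100]: (NOT 0 OR ((NOT 0 XOR 0) XOR 0)) -> 1
  row 5 [0101]: (NOT 0 OR ((NOT 0 XOR 0) XOR 1)) -> 1
  row 6 [0110]: (NOT 1 OR ((NOT 0 XOR 0) XOR 0)) -> 1
  row 7 [0111]: (NOT 1 OR ((NOT 0 XOR 0) XOR 1)) -> 0
  row 8 [1000]: (NOT 0 OR ((NOT 1 XOR 1) XOR 0)) -> 1
  row 9 [1001]: (NOT 0 OR ((NOT 1 XOR 1) XOR 1)) -> 1
  row 10 [1010]: (NOT 1 OR ((NOT 1 XOR 1) XOR 0)) -> 1
  row 11 [1011]: (NOT 1 OR ((NOT 1 XOR 1) XOR 1)) -> 0
  row 12 [1100]: (NOT 0 OR ((NOT 1 XOR 1) XOR 0)) -> 1
  row 13 [1101]: (NOT 0 OR ((NOT 1 XOR 1) XOR 1)) -> 1
  row 14 [1110]: (NOT 1 OR ((NOT 1 XOR 1) XOR 0)) -> 1
  row 15 [1111]: (NOT 1 OR ((NOT 1 XOR 1) XOR 1)) -> 0
Full result column, 4 rows per line (P1,P2 fixed per line; P3,P4 runs 00..11 left to right):
  rows 0-3 [P1,P2=00]: 1110  = hex E
  rows 4-7 [P1,P2=01]: 1110  = hex E
  rows 8-11 [P1,P2=10]: 1110  = hex E
  rows 12-15 [P1,P2=11]: 1110  = hex E
Output column (row 0 .. row 15) = 1110111011101110
Output column grouped in 4s = 1110 1110 1110 1110 = 0xEEEE
Convert to decimal digit by digit (value = value*16 + digit):
  E -> 14
  14*16 + 14 (E) = 238
  238*16 + 14 (E) = 3822
  3822*16 + 14 (E) = 61166
Decimal = 61166

61166


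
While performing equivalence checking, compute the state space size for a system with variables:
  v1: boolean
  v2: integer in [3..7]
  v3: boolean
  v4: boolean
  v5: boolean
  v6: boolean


State space = product of domain sizes of all variables.
Domain sizes:
  v1 (boolean): 2
  v2 (integer in [3..7]): 5
  v3 (boolean): 2
  v4 (boolean): 2
  v5 (boolean): 2
  v6 (boolean): 2
Product = 2 * 5 * 2 * 2 * 2 * 2 = 160

160


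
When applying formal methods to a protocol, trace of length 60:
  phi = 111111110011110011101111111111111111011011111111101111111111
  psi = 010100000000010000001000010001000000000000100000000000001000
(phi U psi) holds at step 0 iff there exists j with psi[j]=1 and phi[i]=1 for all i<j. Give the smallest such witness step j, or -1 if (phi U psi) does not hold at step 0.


(phi U psi) at 0: need smallest j with psi[j]=1 and phi[i]=1 for all i in [0,j).
Scan from step 0:
  step 0: phi=1, psi=0 -> continue
  step 1: psi=1 and phi held for [0,1) -> witness found
Witness step = 1

1
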